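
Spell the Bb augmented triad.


Reasoning:
Augmented triad = root + major 3rd (4 semitones) + augmented 5th (8 semitones)
A triad on Bb stacks thirds, so the chord tones use letter names B-D-F
Root: Bb
Major 3rd above Bb: D
Augmented 5th above Bb: F#
Chord = Bb D F#


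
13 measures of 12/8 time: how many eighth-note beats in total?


Step by step:
Time signature 12/8: the bottom number 8 means the eighth note gets one count
The top number 12 means 12 eighth-note beats per measure
Total = 12 × 13 measures
= 156 eighth-note beats


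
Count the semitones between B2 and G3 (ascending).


Step by step:
Absolute semitone position = octave×12 + chromatic position
B2: 2×12 + 11 = 35
G3: 3×12 + 7 = 43
Difference = 43 - 35 = 8
= 8 semitones


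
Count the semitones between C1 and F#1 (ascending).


Solution.
Absolute semitone position = octave×12 + chromatic position
C1: 1×12 + 0 = 12
F#1: 1×12 + 6 = 18
Difference = 18 - 12 = 6
= 6 semitones


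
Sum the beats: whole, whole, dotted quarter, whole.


Solution.
Beat values:
  whole = 4 beats
  whole = 4 beats
  dotted quarter = 1.5 beats
  whole = 4 beats
Sum = 4 + 4 + 1.5 + 4
= 13.5 beats


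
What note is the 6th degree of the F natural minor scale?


Let's work it out.
Natural minor scale pattern: W-H-W-W-H-W-W (2-1-2-2-1-2-2 semitones)
Starting from F:
  F + 2 semitones → G
  G + 1 semitone → Ab
  Ab + 2 semitones → Bb
  Bb + 2 semitones → C
  C + 1 semitone → Db
  Db + 2 semitones → Eb
  Eb + 2 semitones → F
Scale: F G Ab Bb C Db Eb
Degree 6 = Db


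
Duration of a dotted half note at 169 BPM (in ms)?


One quarter-note beat = 60000 / BPM = 60000 / 169 ms
Dotted half note = 3 × quarter note
Duration = 3 × 60000 / 169 = 180000 / 169
= 1065.1 ms


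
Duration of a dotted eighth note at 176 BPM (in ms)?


Solution.
One quarter-note beat = 60000 / BPM = 60000 / 176 ms
Dotted eighth note = 3/4 × quarter note
Duration = 3/4 × 60000 / 176 = 45000 / 176
= 255.7 ms


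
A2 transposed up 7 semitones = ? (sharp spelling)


Solution.
A2: chromatic position 9 in octave 2 → absolute = 2×12 + 9 = 33
Transpose up 7: 33 + 7 = 40
40 = 3×12 + 4 → E in octave 3
Result = E3


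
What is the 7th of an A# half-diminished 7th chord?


Half-diminished 7th chord = root + minor 3rd + diminished 5th + minor 7th
Seventh chords stack in thirds, so the letter names are A-C-E-G
Root: A#
Minor 3rd above A#: C#
Diminished 5th above A#: E
Minor 7th above A#: G#
The 7th = G#


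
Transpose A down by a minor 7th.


minor 7th: 7 letter names, 10 semitones
Letter: A - 6 → B
Pitch: A - 10 semitones, spelled as a B → B
= B


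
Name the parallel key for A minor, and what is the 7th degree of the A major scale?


Solution.
Parallel keys share the same tonic but differ in mode
A minor → parallel is A major
A major scale: A B C# D E F# G#
= A major; 7th degree = G#


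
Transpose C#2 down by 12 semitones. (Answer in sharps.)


Reasoning:
C#2: chromatic position 1 in octave 2 → absolute = 2×12 + 1 = 25
Transpose down 12: 25 - 12 = 13
13 = 1×12 + 1 → C# in octave 1
Result = C#1


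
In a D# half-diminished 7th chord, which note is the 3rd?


Half-diminished 7th chord = root + minor 3rd + diminished 5th + minor 7th
Seventh chords stack in thirds, so the letter names are D-F-A-C
Root: D#
Minor 3rd above D#: F#
Diminished 5th above D#: A
Minor 7th above D#: C#
The 3rd = F#


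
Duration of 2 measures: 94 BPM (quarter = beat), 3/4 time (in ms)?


Let's work it out.
Quarter-note beat duration = 60000 / 94 ms
Beats per measure (3/4) = 3
One measure = 3 × 60000 / 94 = 180000 / 94 ms
2 measures = 2 × 180000 / 94 = 360000 / 94
= 3829.8 ms


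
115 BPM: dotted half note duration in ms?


Solution.
One quarter-note beat = 60000 / BPM = 60000 / 115 ms
Dotted half note = 3 × quarter note
Duration = 3 × 60000 / 115 = 180000 / 115
= 1565.2 ms


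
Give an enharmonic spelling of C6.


Enharmonic notes sound the same pitch but are spelled with different letter names
C and B# name the same pitch class
Octave numbers change at C, so C6 = B#5
= B#5


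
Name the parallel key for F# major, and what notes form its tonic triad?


Reasoning:
Parallel keys share the same tonic but differ in mode
F# major → parallel is F# minor
Tonic triad of F# minor = F# A C#
= F# minor; triad = F# A C#


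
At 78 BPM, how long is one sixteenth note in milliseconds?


Step by step:
One quarter-note beat = 60000 / BPM = 60000 / 78 ms
Sixteenth note = 1/4 × quarter note
Duration = 1/4 × 60000 / 78 = 15000 / 78
= 192.3 ms


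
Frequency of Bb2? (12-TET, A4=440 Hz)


Working:
f = 440 × 2^(n/12) where n = semitones from A4
Bb2: -23 semitones from A4
f = 440 × 2^(-23/12)
f = 116.54 Hz


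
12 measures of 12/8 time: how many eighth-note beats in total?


Solution.
Time signature 12/8: the bottom number 8 means the eighth note gets one count
The top number 12 means 12 eighth-note beats per measure
Total = 12 × 12 measures
= 144 eighth-note beats


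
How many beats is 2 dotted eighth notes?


Solution.
Base eighth note = 1/2 beats
Dot 1 adds half the previous value: +1/4
One dotted eighth = 1/2 + 1/4 = 3/4
2 of them = 2 × 3/4 = 3/2
= 3/2 beats


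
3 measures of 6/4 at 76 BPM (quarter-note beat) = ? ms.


Step by step:
Quarter-note beat duration = 60000 / 76 ms
Beats per measure (6/4) = 6
One measure = 6 × 60000 / 76 = 360000 / 76 ms
3 measures = 3 × 360000 / 76 = 1080000 / 76
= 14210.5 ms


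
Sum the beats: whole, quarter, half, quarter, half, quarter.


Step by step:
Beat values:
  whole = 4 beats
  quarter = 1 beat
  half = 2 beats
  quarter = 1 beat
  half = 2 beats
  quarter = 1 beat
Sum = 4 + 1 + 2 + 1 + 2 + 1
= 11 beats


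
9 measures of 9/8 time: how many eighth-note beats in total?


Working:
Time signature 9/8: the bottom number 8 means the eighth note gets one count
The top number 9 means 9 eighth-note beats per measure
Total = 9 × 9 measures
= 81 eighth-note beats


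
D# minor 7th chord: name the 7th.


Reasoning:
Minor 7th chord = root + minor 3rd + perfect 5th + minor 7th
Seventh chords stack in thirds, so the letter names are D-F-A-C
Root: D#
Minor 3rd above D#: F#
Perfect 5th above D#: A#
Minor 7th above D#: C#
The 7th = C#


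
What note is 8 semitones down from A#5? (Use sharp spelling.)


Working:
A#5: chromatic position 10 in octave 5 → absolute = 5×12 + 10 = 70
Transpose down 8: 70 - 8 = 62
62 = 5×12 + 2 → D in octave 5
Result = D5


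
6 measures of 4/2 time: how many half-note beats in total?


Time signature 4/2: the bottom number 2 means the half note gets one count
The top number 4 means 4 half-note beats per measure
Total = 4 × 6 measures
= 24 half-note beats


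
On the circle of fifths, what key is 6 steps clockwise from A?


Each clockwise step on the circle of fifths moves up a perfect 5th
From A: A → E → B → F#/Gb → Db → Ab → Eb
= Eb


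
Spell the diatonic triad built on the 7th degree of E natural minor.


Step by step:
E natural minor scale: E F# G A B C D
Diatonic triad on degree 7 stacks scale notes 7, 2, 4: D F# A
D→F# = 4 semitones; D→A = 7 semitones → major triad
= D F# A (major)


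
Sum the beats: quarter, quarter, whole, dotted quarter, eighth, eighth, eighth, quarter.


Solution.
Beat values:
  quarter = 1 beat
  quarter = 1 beat
  whole = 4 beats
  dotted quarter = 1.5 beats
  eighth = 0.5 beats
  eighth = 0.5 beats
  eighth = 0.5 beats
  quarter = 1 beat
Sum = 1 + 1 + 4 + 1.5 + 0.5 + 0.5 + 0.5 + 1
= 10 beats


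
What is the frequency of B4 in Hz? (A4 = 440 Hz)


Solution.
f = 440 × 2^(n/12) where n = semitones from A4
B4: 2 semitones from A4
f = 440 × 2^(2/12)
f = 493.88 Hz


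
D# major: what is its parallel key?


Parallel keys share the same tonic but differ in mode
D# major → parallel is D# minor
= D# minor


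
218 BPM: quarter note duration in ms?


Let's work it out.
One quarter-note beat = 60000 / BPM = 60000 / 218 ms
Duration = 60000 / 218
= 275.2 ms


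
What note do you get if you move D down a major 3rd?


Step by step:
major 3rd: 3 letter names, 4 semitones
Letter: D - 2 → B
Pitch: D - 4 semitones, spelled as a B → Bb
= Bb


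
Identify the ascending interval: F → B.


Letter names: F → B spans 4 letter names → a 4th
Semitones: F → B = 6 half-steps
A 4th of 6 semitones is an augmented 4th
= augmented 4th


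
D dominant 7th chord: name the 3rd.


Dominant 7th chord = root + major 3rd + perfect 5th + minor 7th
Seventh chords stack in thirds, so the letter names are D-F-A-C
Root: D
Major 3rd above D: F#
Perfect 5th above D: A
Minor 7th above D: C
The 3rd = F#


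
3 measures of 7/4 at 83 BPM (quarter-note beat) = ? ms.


Quarter-note beat duration = 60000 / 83 ms
Beats per measure (7/4) = 7
One measure = 7 × 60000 / 83 = 420000 / 83 ms
3 measures = 3 × 420000 / 83 = 1260000 / 83
= 15180.7 ms


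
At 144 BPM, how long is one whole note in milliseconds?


Working:
One quarter-note beat = 60000 / BPM = 60000 / 144 ms
Whole note = 4 × quarter note
Duration = 4 × 60000 / 144 = 240000 / 144
= 1666.7 ms


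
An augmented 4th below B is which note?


A 4th spans 4 letter names, so from B we land on F
An augmented 4th = 6 semitones below B
Spell F at that pitch: F
= F


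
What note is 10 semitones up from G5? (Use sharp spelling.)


Reasoning:
G5: chromatic position 7 in octave 5 → absolute = 5×12 + 7 = 67
Transpose up 10: 67 + 10 = 77
77 = 6×12 + 5 → F in octave 6
Result = F6


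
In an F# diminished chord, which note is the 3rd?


Let's work it out.
Diminished triad = root + minor 3rd (3 semitones) + diminished 5th (6 semitones)
A triad on F# stacks thirds, so the chord tones use letter names F-A-C
Root: F#
Minor 3rd above F#: A
Diminished 5th above F#: C
The 3rd = A


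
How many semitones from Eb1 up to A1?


Let's work it out.
Absolute semitone position = octave×12 + chromatic position
Eb1: 1×12 + 3 = 15
A1: 1×12 + 9 = 21
Difference = 21 - 15 = 6
= 6 semitones


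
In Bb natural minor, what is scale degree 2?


Reasoning:
Natural minor scale pattern: W-H-W-W-H-W-W (2-1-2-2-1-2-2 semitones)
Starting from Bb:
  Bb + 2 semitones → C
  C + 1 semitone → Db
  Db + 2 semitones → Eb
  Eb + 2 semitones → F
  F + 1 semitone → Gb
  Gb + 2 semitones → Ab
  Ab + 2 semitones → Bb
Scale: Bb C Db Eb F Gb Ab
Degree 2 = C


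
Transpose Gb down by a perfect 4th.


perfect 4th: 4 letter names, 5 semitones
Letter: G - 3 → D
Pitch: Gb - 5 semitones, spelled as a D → Db
= Db


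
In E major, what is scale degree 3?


Reasoning:
Major scale pattern: W-W-H-W-W-W-H (2-2-1-2-2-2-1 semitones)
Starting from E:
  E + 2 semitones → F#
  F# + 2 semitones → G#
  G# + 1 semitone → A
  A + 2 semitones → B
  B + 2 semitones → C#
  C# + 2 semitones → D#
  D# + 1 semitone → E
Scale: E F# G# A B C# D#
Degree 3 = G#


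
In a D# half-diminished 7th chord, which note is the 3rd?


Let's work it out.
Half-diminished 7th chord = root + minor 3rd + diminished 5th + minor 7th
Seventh chords stack in thirds, so the letter names are D-F-A-C
Root: D#
Minor 3rd above D#: F#
Diminished 5th above D#: A
Minor 7th above D#: C#
The 3rd = F#


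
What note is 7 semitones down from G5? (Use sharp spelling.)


Step by step:
G5: chromatic position 7 in octave 5 → absolute = 5×12 + 7 = 67
Transpose down 7: 67 - 7 = 60
60 = 5×12 + 0 → C in octave 5
Result = C5


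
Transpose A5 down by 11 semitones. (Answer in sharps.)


Reasoning:
A5: chromatic position 9 in octave 5 → absolute = 5×12 + 9 = 69
Transpose down 11: 69 - 11 = 58
58 = 4×12 + 10 → A# in octave 4
Result = A#4


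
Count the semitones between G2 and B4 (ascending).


Step by step:
Absolute semitone position = octave×12 + chromatic position
G2: 2×12 + 7 = 31
B4: 4×12 + 11 = 59
Difference = 59 - 31 = 28
= 28 semitones


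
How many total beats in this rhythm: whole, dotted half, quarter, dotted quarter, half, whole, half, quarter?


Beat values:
  whole = 4 beats
  dotted half = 3 beats
  quarter = 1 beat
  dotted quarter = 1.5 beats
  half = 2 beats
  whole = 4 beats
  half = 2 beats
  quarter = 1 beat
Sum = 4 + 3 + 1 + 1.5 + 2 + 4 + 2 + 1
= 18.5 beats


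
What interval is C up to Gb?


Solution.
Letter names: C → G spans 5 letter names → a 5th
Semitones: C → Gb = 6 half-steps
A 5th of 6 semitones is a diminished 5th
= diminished 5th


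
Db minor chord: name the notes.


Let's work it out.
Minor triad = root + minor 3rd (3 semitones) + perfect 5th (7 semitones)
A triad on Db stacks thirds, so the chord tones use letter names D-F-A
Root: Db
Minor 3rd above Db: Fb
Perfect 5th above Db: Ab
Chord = Db Fb Ab


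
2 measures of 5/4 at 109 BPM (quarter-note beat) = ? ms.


Reasoning:
Quarter-note beat duration = 60000 / 109 ms
Beats per measure (5/4) = 5
One measure = 5 × 60000 / 109 = 300000 / 109 ms
2 measures = 2 × 300000 / 109 = 600000 / 109
= 5504.6 ms


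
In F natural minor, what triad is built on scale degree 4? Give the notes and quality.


Working:
F natural minor scale: F G Ab Bb C Db Eb
Diatonic triad on degree 4 stacks scale notes 4, 6, 1: Bb Db F
Bb→Db = 3 semitones; Bb→F = 7 semitones → minor triad
= Bb Db F (minor)


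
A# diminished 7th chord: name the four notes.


Solution.
Diminished 7th chord = root + minor 3rd + diminished 5th + diminished 7th
Seventh chords stack in thirds, so the letter names are A-C-E-G
Root: A#
Minor 3rd above A#: C#
Diminished 5th above A#: E
Diminished 7th above A#: G
Chord = A# C# E G


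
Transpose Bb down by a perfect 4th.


perfect 4th: 4 letter names, 5 semitones
Letter: B - 3 → F
Pitch: Bb - 5 semitones, spelled as an F → F
= F


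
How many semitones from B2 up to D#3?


Absolute semitone position = octave×12 + chromatic position
B2: 2×12 + 11 = 35
D#3: 3×12 + 3 = 39
Difference = 39 - 35 = 4
= 4 semitones


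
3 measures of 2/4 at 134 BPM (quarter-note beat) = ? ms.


Quarter-note beat duration = 60000 / 134 ms
Beats per measure (2/4) = 2
One measure = 2 × 60000 / 134 = 120000 / 134 ms
3 measures = 3 × 120000 / 134 = 360000 / 134
= 2686.6 ms


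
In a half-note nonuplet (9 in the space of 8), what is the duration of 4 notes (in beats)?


Let's work it out.
Nonuplet: 9 notes occupy the space of 8 half notes
Space = 8 × 2 = 16 beats
Each nonuplet note = 16 / 9 = 16/9 beats
4 notes = 4 × 16/9 = 64/9
= 64/9 beats


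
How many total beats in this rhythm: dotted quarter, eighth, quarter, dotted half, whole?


Reasoning:
Beat values:
  dotted quarter = 1.5 beats
  eighth = 0.5 beats
  quarter = 1 beat
  dotted half = 3 beats
  whole = 4 beats
Sum = 1.5 + 0.5 + 1 + 3 + 4
= 10 beats


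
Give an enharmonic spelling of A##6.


Enharmonic notes sound the same pitch but are spelled with different letter names
A## and B name the same pitch class
= B6


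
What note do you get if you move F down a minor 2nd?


minor 2nd: 2 letter names, 1 semitones
Letter: F - 1 → E
Pitch: F - 1 semitones, spelled as an E → E
= E


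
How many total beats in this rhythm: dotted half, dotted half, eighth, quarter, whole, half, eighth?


Let's work it out.
Beat values:
  dotted half = 3 beats
  dotted half = 3 beats
  eighth = 0.5 beats
  quarter = 1 beat
  whole = 4 beats
  half = 2 beats
  eighth = 0.5 beats
Sum = 3 + 3 + 0.5 + 1 + 4 + 2 + 0.5
= 14 beats


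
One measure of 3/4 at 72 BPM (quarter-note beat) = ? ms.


Working:
Quarter-note beat duration = 60000 / 72 ms
Beats per measure (3/4) = 3
One measure = 3 × 60000 / 72 = 180000 / 72 ms
= 2500.0 ms


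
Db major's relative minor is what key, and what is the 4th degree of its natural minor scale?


The relative minor shares the major's key signature and starts on its 6th degree
6th degree = a major 6th above the tonic; a major 6th above Db is Bb
→ relative minor of Db major is Bb minor
Bb natural minor scale: Bb C Db Eb F Gb Ab
= Bb minor; 4th degree = Eb


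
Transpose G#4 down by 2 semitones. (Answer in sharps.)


G#4: chromatic position 8 in octave 4 → absolute = 4×12 + 8 = 56
Transpose down 2: 56 - 2 = 54
54 = 4×12 + 6 → F# in octave 4
Result = F#4


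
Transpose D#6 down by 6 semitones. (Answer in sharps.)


Step by step:
D#6: chromatic position 3 in octave 6 → absolute = 6×12 + 3 = 75
Transpose down 6: 75 - 6 = 69
69 = 5×12 + 9 → A in octave 5
Result = A5


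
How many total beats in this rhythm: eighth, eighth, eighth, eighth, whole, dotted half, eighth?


Step by step:
Beat values:
  eighth = 0.5 beats
  eighth = 0.5 beats
  eighth = 0.5 beats
  eighth = 0.5 beats
  whole = 4 beats
  dotted half = 3 beats
  eighth = 0.5 beats
Sum = 0.5 + 0.5 + 0.5 + 0.5 + 4 + 3 + 0.5
= 9.5 beats


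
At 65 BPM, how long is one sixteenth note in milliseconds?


Let's work it out.
One quarter-note beat = 60000 / BPM = 60000 / 65 ms
Sixteenth note = 1/4 × quarter note
Duration = 1/4 × 60000 / 65 = 15000 / 65
= 230.8 ms


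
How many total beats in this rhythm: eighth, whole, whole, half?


Step by step:
Beat values:
  eighth = 0.5 beats
  whole = 4 beats
  whole = 4 beats
  half = 2 beats
Sum = 0.5 + 4 + 4 + 2
= 10.5 beats


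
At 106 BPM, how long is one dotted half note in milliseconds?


Solution.
One quarter-note beat = 60000 / BPM = 60000 / 106 ms
Dotted half note = 3 × quarter note
Duration = 3 × 60000 / 106 = 180000 / 106
= 1698.1 ms


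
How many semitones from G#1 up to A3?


Absolute semitone position = octave×12 + chromatic position
G#1: 1×12 + 8 = 20
A3: 3×12 + 9 = 45
Difference = 45 - 20 = 25
= 25 semitones


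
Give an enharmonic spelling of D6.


Working:
Enharmonic notes sound the same pitch but are spelled with different letter names
D and Ebb name the same pitch class
= Ebb6


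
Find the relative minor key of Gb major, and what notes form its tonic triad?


Working:
The relative minor shares the major's key signature and starts on its 6th degree
6th degree = a major 6th above the tonic; a major 6th above Gb is Eb
→ relative minor of Gb major is Eb minor
Tonic triad of Eb minor = root + minor 3rd + perfect 5th = Eb Gb Bb
= Eb minor; triad = Eb Gb Bb


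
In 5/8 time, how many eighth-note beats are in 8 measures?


Time signature 5/8: the bottom number 8 means the eighth note gets one count
The top number 5 means 5 eighth-note beats per measure
Total = 5 × 8 measures
= 40 eighth-note beats


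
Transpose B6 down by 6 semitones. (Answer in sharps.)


B6: chromatic position 11 in octave 6 → absolute = 6×12 + 11 = 83
Transpose down 6: 83 - 6 = 77
77 = 6×12 + 5 → F in octave 6
Result = F6


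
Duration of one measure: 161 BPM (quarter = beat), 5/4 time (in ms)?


Reasoning:
Quarter-note beat duration = 60000 / 161 ms
Beats per measure (5/4) = 5
One measure = 5 × 60000 / 161 = 300000 / 161 ms
= 1863.4 ms


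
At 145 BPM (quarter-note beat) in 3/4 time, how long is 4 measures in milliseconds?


Quarter-note beat duration = 60000 / 145 ms
Beats per measure (3/4) = 3
One measure = 3 × 60000 / 145 = 180000 / 145 ms
4 measures = 4 × 180000 / 145 = 720000 / 145
= 4965.5 ms


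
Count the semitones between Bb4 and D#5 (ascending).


Step by step:
Absolute semitone position = octave×12 + chromatic position
Bb4: 4×12 + 10 = 58
D#5: 5×12 + 3 = 63
Difference = 63 - 58 = 5
= 5 semitones


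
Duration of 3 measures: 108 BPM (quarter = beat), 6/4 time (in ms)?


Solution.
Quarter-note beat duration = 60000 / 108 ms
Beats per measure (6/4) = 6
One measure = 6 × 60000 / 108 = 360000 / 108 ms
3 measures = 3 × 360000 / 108 = 1080000 / 108
= 10000.0 ms


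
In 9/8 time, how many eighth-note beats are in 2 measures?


Working:
Time signature 9/8: the bottom number 8 means the eighth note gets one count
The top number 9 means 9 eighth-note beats per measure
Total = 9 × 2 measures
= 18 eighth-note beats


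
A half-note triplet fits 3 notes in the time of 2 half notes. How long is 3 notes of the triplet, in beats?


Step by step:
Triplet: 3 notes occupy the space of 2 half notes
Space = 2 × 2 = 4 beats
Each triplet note = 4 / 3 = 4/3 beats
3 notes = 3 × 4/3 = 4
= 4 beats


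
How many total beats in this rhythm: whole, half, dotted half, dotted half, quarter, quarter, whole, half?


Let's work it out.
Beat values:
  whole = 4 beats
  half = 2 beats
  dotted half = 3 beats
  dotted half = 3 beats
  quarter = 1 beat
  quarter = 1 beat
  whole = 4 beats
  half = 2 beats
Sum = 4 + 2 + 3 + 3 + 1 + 1 + 4 + 2
= 20 beats


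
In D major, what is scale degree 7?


Step by step:
Major scale pattern: W-W-H-W-W-W-H (2-2-1-2-2-2-1 semitones)
Starting from D:
  D + 2 semitones → E
  E + 2 semitones → F#
  F# + 1 semitone → G
  G + 2 semitones → A
  A + 2 semitones → B
  B + 2 semitones → C#
  C# + 1 semitone → D
Scale: D E F# G A B C#
Degree 7 = C#


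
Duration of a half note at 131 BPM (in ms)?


Solution.
One quarter-note beat = 60000 / BPM = 60000 / 131 ms
Half note = 2 × quarter note
Duration = 2 × 60000 / 131 = 120000 / 131
= 916.0 ms


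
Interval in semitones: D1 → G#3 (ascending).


Solution.
Absolute semitone position = octave×12 + chromatic position
D1: 1×12 + 2 = 14
G#3: 3×12 + 8 = 44
Difference = 44 - 14 = 30
= 30 semitones


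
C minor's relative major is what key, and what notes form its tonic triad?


Working:
The relative major shares the key signature and is a minor 3rd above the minor tonic
A minor 3rd above C is Eb
→ relative major of C minor is Eb major
Tonic triad of Eb major = root + major 3rd + perfect 5th = Eb G Bb
= Eb major; triad = Eb G Bb


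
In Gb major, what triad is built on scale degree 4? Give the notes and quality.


Reasoning:
Gb major scale: Gb Ab Bb Cb Db Eb F
Diatonic triad on degree 4 stacks scale notes 4, 6, 1: Cb Eb Gb
Cb→Eb = 4 semitones; Cb→Gb = 7 semitones → major triad
= Cb Eb Gb (major)


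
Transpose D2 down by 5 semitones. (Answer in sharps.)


Reasoning:
D2: chromatic position 2 in octave 2 → absolute = 2×12 + 2 = 26
Transpose down 5: 26 - 5 = 21
21 = 1×12 + 9 → A in octave 1
Result = A1


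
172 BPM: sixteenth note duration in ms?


One quarter-note beat = 60000 / BPM = 60000 / 172 ms
Sixteenth note = 1/4 × quarter note
Duration = 1/4 × 60000 / 172 = 15000 / 172
= 87.2 ms


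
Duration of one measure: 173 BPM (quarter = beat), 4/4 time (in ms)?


Quarter-note beat duration = 60000 / 173 ms
Beats per measure (4/4) = 4
One measure = 4 × 60000 / 173 = 240000 / 173 ms
= 1387.3 ms


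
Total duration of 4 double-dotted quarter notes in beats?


Reasoning:
Base quarter note = 1 beat
Dot 1 adds half the previous value: +1/2
Dot 2 adds half the previous value: +1/4
One double-dotted quarter = 1 + 1/2 + 1/4 = 7/4
4 of them = 4 × 7/4 = 7
= 7 beats


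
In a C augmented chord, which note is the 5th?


Let's work it out.
Augmented triad = root + major 3rd (4 semitones) + augmented 5th (8 semitones)
A triad on C stacks thirds, so the chord tones use letter names C-E-G
Root: C
Major 3rd above C: E
Augmented 5th above C: G#
The 5th = G#


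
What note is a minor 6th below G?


Step by step:
A 6th spans 6 letter names, so from G we land on B
A minor 6th = 8 semitones below G
Spell B at that pitch: B
= B


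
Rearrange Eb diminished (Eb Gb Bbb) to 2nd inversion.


Let's work it out.
Root position: Eb Gb Bbb
2nd inversion: move root and 3rd up an octave
Bass note: Bbb
Notes (bottom to top) = Bbb Eb Gb


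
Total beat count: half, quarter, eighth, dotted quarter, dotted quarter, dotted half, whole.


Beat values:
  half = 2 beats
  quarter = 1 beat
  eighth = 0.5 beats
  dotted quarter = 1.5 beats
  dotted quarter = 1.5 beats
  dotted half = 3 beats
  whole = 4 beats
Sum = 2 + 1 + 0.5 + 1.5 + 1.5 + 3 + 4
= 13.5 beats


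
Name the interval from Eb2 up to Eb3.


Reasoning:
Letter names: E → E spans 8 letter names → an octave
Semitones: Eb2 → Eb3 = 12 half-steps
An octave of 12 semitones is a perfect octave
= perfect octave


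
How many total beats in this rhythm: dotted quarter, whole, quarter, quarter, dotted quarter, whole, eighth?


Beat values:
  dotted quarter = 1.5 beats
  whole = 4 beats
  quarter = 1 beat
  quarter = 1 beat
  dotted quarter = 1.5 beats
  whole = 4 beats
  eighth = 0.5 beats
Sum = 1.5 + 4 + 1 + 1 + 1.5 + 4 + 0.5
= 13.5 beats


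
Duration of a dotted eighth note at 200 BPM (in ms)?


One quarter-note beat = 60000 / BPM = 60000 / 200 ms
Dotted eighth note = 3/4 × quarter note
Duration = 3/4 × 60000 / 200 = 45000 / 200
= 225.0 ms


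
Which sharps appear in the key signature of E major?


Sharp major keys follow the circle of fifths: C(0), G(1), D(2), A(3), E(4), B(5), F#(6), C#(7)
E major has 4 sharps
Order of sharps: F# C# G# D# A# E# B# → first 4: F#, C#, G#, D#
= F#, C#, G#, D#


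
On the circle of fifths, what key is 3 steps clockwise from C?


Each clockwise step on the circle of fifths moves up a perfect 5th
From C: C → G → D → A
= A


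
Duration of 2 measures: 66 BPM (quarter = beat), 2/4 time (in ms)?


Quarter-note beat duration = 60000 / 66 ms
Beats per measure (2/4) = 2
One measure = 2 × 60000 / 66 = 120000 / 66 ms
2 measures = 2 × 120000 / 66 = 240000 / 66
= 3636.4 ms


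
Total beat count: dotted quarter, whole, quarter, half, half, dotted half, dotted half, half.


Reasoning:
Beat values:
  dotted quarter = 1.5 beats
  whole = 4 beats
  quarter = 1 beat
  half = 2 beats
  half = 2 beats
  dotted half = 3 beats
  dotted half = 3 beats
  half = 2 beats
Sum = 1.5 + 4 + 1 + 2 + 2 + 3 + 3 + 2
= 18.5 beats


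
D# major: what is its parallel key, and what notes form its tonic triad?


Solution.
Parallel keys share the same tonic but differ in mode
D# major → parallel is D# minor
Tonic triad of D# minor = D# F# A#
= D# minor; triad = D# F# A#


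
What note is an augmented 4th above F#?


Reasoning:
A 4th spans 4 letter names, so from F we land on B
An augmented 4th = 6 semitones above F#
Spell B at that pitch: B#
= B#


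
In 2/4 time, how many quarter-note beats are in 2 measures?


Step by step:
Time signature 2/4: the bottom number 4 means the quarter note gets one count
The top number 2 means 2 quarter-note beats per measure
Total = 2 × 2 measures
= 4 quarter-note beats


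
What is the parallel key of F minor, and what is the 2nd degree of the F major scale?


Parallel keys share the same tonic but differ in mode
F minor → parallel is F major
F major scale: F G A Bb C D E
= F major; 2nd degree = G


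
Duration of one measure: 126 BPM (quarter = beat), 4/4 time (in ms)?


Let's work it out.
Quarter-note beat duration = 60000 / 126 ms
Beats per measure (4/4) = 4
One measure = 4 × 60000 / 126 = 240000 / 126 ms
= 1904.8 ms


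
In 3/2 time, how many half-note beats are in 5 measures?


Let's work it out.
Time signature 3/2: the bottom number 2 means the half note gets one count
The top number 3 means 3 half-note beats per measure
Total = 3 × 5 measures
= 15 half-note beats


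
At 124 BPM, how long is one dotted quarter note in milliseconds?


One quarter-note beat = 60000 / BPM = 60000 / 124 ms
Dotted quarter note = 3/2 × quarter note
Duration = 3/2 × 60000 / 124 = 90000 / 124
= 725.8 ms


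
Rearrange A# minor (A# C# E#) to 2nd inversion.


Root position: A# C# E#
2nd inversion: move root and 3rd up an octave
Bass note: E#
Notes (bottom to top) = E# A# C#


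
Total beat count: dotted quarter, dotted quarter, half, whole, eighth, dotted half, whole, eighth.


Solution.
Beat values:
  dotted quarter = 1.5 beats
  dotted quarter = 1.5 beats
  half = 2 beats
  whole = 4 beats
  eighth = 0.5 beats
  dotted half = 3 beats
  whole = 4 beats
  eighth = 0.5 beats
Sum = 1.5 + 1.5 + 2 + 4 + 0.5 + 3 + 4 + 0.5
= 17 beats


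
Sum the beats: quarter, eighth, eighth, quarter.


Reasoning:
Beat values:
  quarter = 1 beat
  eighth = 0.5 beats
  eighth = 0.5 beats
  quarter = 1 beat
Sum = 1 + 0.5 + 0.5 + 1
= 3 beats


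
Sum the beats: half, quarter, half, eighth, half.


Working:
Beat values:
  half = 2 beats
  quarter = 1 beat
  half = 2 beats
  eighth = 0.5 beats
  half = 2 beats
Sum = 2 + 1 + 2 + 0.5 + 2
= 7.5 beats


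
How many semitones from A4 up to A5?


Reasoning:
Absolute semitone position = octave×12 + chromatic position
A4: 4×12 + 9 = 57
A5: 5×12 + 9 = 69
Difference = 69 - 57 = 12
= 12 semitones


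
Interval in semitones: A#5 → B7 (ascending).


Reasoning:
Absolute semitone position = octave×12 + chromatic position
A#5: 5×12 + 10 = 70
B7: 7×12 + 11 = 95
Difference = 95 - 70 = 25
= 25 semitones


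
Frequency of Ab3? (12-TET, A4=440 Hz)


Let's work it out.
f = 440 × 2^(n/12) where n = semitones from A4
Ab3: -13 semitones from A4
f = 440 × 2^(-13/12)
f = 207.65 Hz


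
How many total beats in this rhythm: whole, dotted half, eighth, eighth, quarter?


Let's work it out.
Beat values:
  whole = 4 beats
  dotted half = 3 beats
  eighth = 0.5 beats
  eighth = 0.5 beats
  quarter = 1 beat
Sum = 4 + 3 + 0.5 + 0.5 + 1
= 9 beats


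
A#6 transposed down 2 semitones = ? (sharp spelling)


A#6: chromatic position 10 in octave 6 → absolute = 6×12 + 10 = 82
Transpose down 2: 82 - 2 = 80
80 = 6×12 + 8 → G# in octave 6
Result = G#6


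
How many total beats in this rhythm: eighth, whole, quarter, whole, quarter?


Beat values:
  eighth = 0.5 beats
  whole = 4 beats
  quarter = 1 beat
  whole = 4 beats
  quarter = 1 beat
Sum = 0.5 + 4 + 1 + 4 + 1
= 10.5 beats


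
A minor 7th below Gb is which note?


A 7th spans 7 letter names, so from G we land on A
A minor 7th = 10 semitones below Gb
Spell A at that pitch: Ab
= Ab


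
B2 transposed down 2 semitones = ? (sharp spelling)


B2: chromatic position 11 in octave 2 → absolute = 2×12 + 11 = 35
Transpose down 2: 35 - 2 = 33
33 = 2×12 + 9 → A in octave 2
Result = A2


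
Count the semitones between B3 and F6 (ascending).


Reasoning:
Absolute semitone position = octave×12 + chromatic position
B3: 3×12 + 11 = 47
F6: 6×12 + 5 = 77
Difference = 77 - 47 = 30
= 30 semitones


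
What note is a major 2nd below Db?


Reasoning:
A 2nd spans 2 letter names, so from D we land on C
A major 2nd = 2 semitones below Db
Spell C at that pitch: Cb
= Cb


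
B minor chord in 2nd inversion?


Working:
Root position: B D F#
2nd inversion: move root and 3rd up an octave
Bass note: F#
Notes (bottom to top) = F# B D


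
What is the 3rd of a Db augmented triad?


Let's work it out.
Augmented triad = root + major 3rd (4 semitones) + augmented 5th (8 semitones)
A triad on Db stacks thirds, so the chord tones use letter names D-F-A
Root: Db
Major 3rd above Db: F
Augmented 5th above Db: A
The 3rd = F


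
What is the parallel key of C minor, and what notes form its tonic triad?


Reasoning:
Parallel keys share the same tonic but differ in mode
C minor → parallel is C major
Tonic triad of C major = C E G
= C major; triad = C E G


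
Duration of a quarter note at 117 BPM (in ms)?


Let's work it out.
One quarter-note beat = 60000 / BPM = 60000 / 117 ms
Duration = 60000 / 117
= 512.8 ms


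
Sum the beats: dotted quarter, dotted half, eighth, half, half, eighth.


Solution.
Beat values:
  dotted quarter = 1.5 beats
  dotted half = 3 beats
  eighth = 0.5 beats
  half = 2 beats
  half = 2 beats
  eighth = 0.5 beats
Sum = 1.5 + 3 + 0.5 + 2 + 2 + 0.5
= 9.5 beats


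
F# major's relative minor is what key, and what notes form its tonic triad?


The relative minor shares the major's key signature and starts on its 6th degree
6th degree = a major 6th above the tonic; a major 6th above F# is D#
→ relative minor of F# major is D# minor
Tonic triad of D# minor = root + minor 3rd + perfect 5th = D# F# A#
= D# minor; triad = D# F# A#


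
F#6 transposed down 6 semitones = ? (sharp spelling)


Reasoning:
F#6: chromatic position 6 in octave 6 → absolute = 6×12 + 6 = 78
Transpose down 6: 78 - 6 = 72
72 = 6×12 + 0 → C in octave 6
Result = C6


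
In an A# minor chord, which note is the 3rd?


Let's work it out.
Minor triad = root + minor 3rd (3 semitones) + perfect 5th (7 semitones)
A triad on A# stacks thirds, so the chord tones use letter names A-C-E
Root: A#
Minor 3rd above A#: C#
Perfect 5th above A#: E#
The 3rd = C#


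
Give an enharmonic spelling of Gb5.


Enharmonic notes sound the same pitch but are spelled with different letter names
Gb and F# name the same pitch class
= F#5


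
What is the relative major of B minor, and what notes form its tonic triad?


The relative major shares the key signature and is a minor 3rd above the minor tonic
A minor 3rd above B is D
→ relative major of B minor is D major
Tonic triad of D major = root + major 3rd + perfect 5th = D F# A
= D major; triad = D F# A


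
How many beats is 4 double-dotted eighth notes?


Reasoning:
Base eighth note = 1/2 beats
Dot 1 adds half the previous value: +1/4
Dot 2 adds half the previous value: +1/8
One double-dotted eighth = 1/2 + 1/4 + 1/8 = 7/8
4 of them = 4 × 7/8 = 7/2
= 7/2 beats


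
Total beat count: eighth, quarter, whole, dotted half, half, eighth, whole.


Working:
Beat values:
  eighth = 0.5 beats
  quarter = 1 beat
  whole = 4 beats
  dotted half = 3 beats
  half = 2 beats
  eighth = 0.5 beats
  whole = 4 beats
Sum = 0.5 + 1 + 4 + 3 + 2 + 0.5 + 4
= 15 beats


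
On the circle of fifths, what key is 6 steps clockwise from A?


Each clockwise step on the circle of fifths moves up a perfect 5th
From A: A → E → B → F#/Gb → Db → Ab → Eb
= Eb


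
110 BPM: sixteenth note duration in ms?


One quarter-note beat = 60000 / BPM = 60000 / 110 ms
Sixteenth note = 1/4 × quarter note
Duration = 1/4 × 60000 / 110 = 15000 / 110
= 136.4 ms


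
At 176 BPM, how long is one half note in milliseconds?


Working:
One quarter-note beat = 60000 / BPM = 60000 / 176 ms
Half note = 2 × quarter note
Duration = 2 × 60000 / 176 = 120000 / 176
= 681.8 ms


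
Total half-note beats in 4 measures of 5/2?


Time signature 5/2: the bottom number 2 means the half note gets one count
The top number 5 means 5 half-note beats per measure
Total = 5 × 4 measures
= 20 half-note beats


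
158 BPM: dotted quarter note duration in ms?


Working:
One quarter-note beat = 60000 / BPM = 60000 / 158 ms
Dotted quarter note = 3/2 × quarter note
Duration = 3/2 × 60000 / 158 = 90000 / 158
= 569.6 ms


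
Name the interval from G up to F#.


Letter names: G → F spans 7 letter names → a 7th
Semitones: G → F# = 11 half-steps
A 7th of 11 semitones is a major 7th
= major 7th


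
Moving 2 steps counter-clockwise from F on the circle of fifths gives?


Working:
Each counter-clockwise step moves down a perfect 5th (= up a perfect 4th)
From F: F → Bb → Eb
= Eb


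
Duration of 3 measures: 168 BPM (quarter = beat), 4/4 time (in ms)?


Quarter-note beat duration = 60000 / 168 ms
Beats per measure (4/4) = 4
One measure = 4 × 60000 / 168 = 240000 / 168 ms
3 measures = 3 × 240000 / 168 = 720000 / 168
= 4285.7 ms


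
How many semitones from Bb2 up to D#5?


Working:
Absolute semitone position = octave×12 + chromatic position
Bb2: 2×12 + 10 = 34
D#5: 5×12 + 3 = 63
Difference = 63 - 34 = 29
= 29 semitones


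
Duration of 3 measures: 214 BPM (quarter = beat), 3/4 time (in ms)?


Reasoning:
Quarter-note beat duration = 60000 / 214 ms
Beats per measure (3/4) = 3
One measure = 3 × 60000 / 214 = 180000 / 214 ms
3 measures = 3 × 180000 / 214 = 540000 / 214
= 2523.4 ms


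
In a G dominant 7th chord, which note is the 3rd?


Working:
Dominant 7th chord = root + major 3rd + perfect 5th + minor 7th
Seventh chords stack in thirds, so the letter names are G-B-D-F
Root: G
Major 3rd above G: B
Perfect 5th above G: D
Minor 7th above G: F
The 3rd = B


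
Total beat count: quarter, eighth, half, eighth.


Reasoning:
Beat values:
  quarter = 1 beat
  eighth = 0.5 beats
  half = 2 beats
  eighth = 0.5 beats
Sum = 1 + 0.5 + 2 + 0.5
= 4 beats


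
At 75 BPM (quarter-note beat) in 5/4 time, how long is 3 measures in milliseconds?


Working:
Quarter-note beat duration = 60000 / 75 ms
Beats per measure (5/4) = 5
One measure = 5 × 60000 / 75 = 300000 / 75 ms
3 measures = 3 × 300000 / 75 = 900000 / 75
= 12000.0 ms


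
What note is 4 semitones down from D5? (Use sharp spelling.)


D5: chromatic position 2 in octave 5 → absolute = 5×12 + 2 = 62
Transpose down 4: 62 - 4 = 58
58 = 4×12 + 10 → A# in octave 4
Result = A#4


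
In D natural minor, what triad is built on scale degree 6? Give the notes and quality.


Solution.
D natural minor scale: D E F G A Bb C
Diatonic triad on degree 6 stacks scale notes 6, 1, 3: Bb D F
Bb→D = 4 semitones; Bb→F = 7 semitones → major triad
= Bb D F (major)


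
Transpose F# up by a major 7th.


major 7th: 7 letter names, 11 semitones
Letter: F + 6 → E
Pitch: F# + 11 semitones, spelled as an E → E#
= E#


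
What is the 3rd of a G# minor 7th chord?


Reasoning:
Minor 7th chord = root + minor 3rd + perfect 5th + minor 7th
Seventh chords stack in thirds, so the letter names are G-B-D-F
Root: G#
Minor 3rd above G#: B
Perfect 5th above G#: D#
Minor 7th above G#: F#
The 3rd = B


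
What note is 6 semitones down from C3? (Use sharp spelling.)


C3: chromatic position 0 in octave 3 → absolute = 3×12 + 0 = 36
Transpose down 6: 36 - 6 = 30
30 = 2×12 + 6 → F# in octave 2
Result = F#2


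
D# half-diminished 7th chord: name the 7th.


Step by step:
Half-diminished 7th chord = root + minor 3rd + diminished 5th + minor 7th
Seventh chords stack in thirds, so the letter names are D-F-A-C
Root: D#
Minor 3rd above D#: F#
Diminished 5th above D#: A
Minor 7th above D#: C#
The 7th = C#


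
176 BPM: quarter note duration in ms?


One quarter-note beat = 60000 / BPM = 60000 / 176 ms
Duration = 60000 / 176
= 340.9 ms


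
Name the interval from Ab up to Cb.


Reasoning:
Letter names: A → C spans 3 letter names → a 3rd
Semitones: Ab → Cb = 3 half-steps
A 3rd of 3 semitones is a minor 3rd
= minor 3rd


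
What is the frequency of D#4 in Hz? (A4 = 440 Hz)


Reasoning:
f = 440 × 2^(n/12) where n = semitones from A4
D#4: -6 semitones from A4
f = 440 × 2^(-6/12)
f = 311.13 Hz


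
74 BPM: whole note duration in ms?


Let's work it out.
One quarter-note beat = 60000 / BPM = 60000 / 74 ms
Whole note = 4 × quarter note
Duration = 4 × 60000 / 74 = 240000 / 74
= 3243.2 ms


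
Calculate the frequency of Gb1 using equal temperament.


Let's work it out.
f = 440 × 2^(n/12) where n = semitones from A4
Gb1: -39 semitones from A4
f = 440 × 2^(-39/12)
f = 46.25 Hz


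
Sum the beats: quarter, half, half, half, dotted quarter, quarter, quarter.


Solution.
Beat values:
  quarter = 1 beat
  half = 2 beats
  half = 2 beats
  half = 2 beats
  dotted quarter = 1.5 beats
  quarter = 1 beat
  quarter = 1 beat
Sum = 1 + 2 + 2 + 2 + 1.5 + 1 + 1
= 10.5 beats


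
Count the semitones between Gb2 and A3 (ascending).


Reasoning:
Absolute semitone position = octave×12 + chromatic position
Gb2: 2×12 + 6 = 30
A3: 3×12 + 9 = 45
Difference = 45 - 30 = 15
= 15 semitones


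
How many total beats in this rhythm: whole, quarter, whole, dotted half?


Step by step:
Beat values:
  whole = 4 beats
  quarter = 1 beat
  whole = 4 beats
  dotted half = 3 beats
Sum = 4 + 1 + 4 + 3
= 12 beats


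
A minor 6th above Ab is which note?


Reasoning:
A 6th spans 6 letter names, so from A we land on F
A minor 6th = 8 semitones above Ab
Spell F at that pitch: Fb
= Fb
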